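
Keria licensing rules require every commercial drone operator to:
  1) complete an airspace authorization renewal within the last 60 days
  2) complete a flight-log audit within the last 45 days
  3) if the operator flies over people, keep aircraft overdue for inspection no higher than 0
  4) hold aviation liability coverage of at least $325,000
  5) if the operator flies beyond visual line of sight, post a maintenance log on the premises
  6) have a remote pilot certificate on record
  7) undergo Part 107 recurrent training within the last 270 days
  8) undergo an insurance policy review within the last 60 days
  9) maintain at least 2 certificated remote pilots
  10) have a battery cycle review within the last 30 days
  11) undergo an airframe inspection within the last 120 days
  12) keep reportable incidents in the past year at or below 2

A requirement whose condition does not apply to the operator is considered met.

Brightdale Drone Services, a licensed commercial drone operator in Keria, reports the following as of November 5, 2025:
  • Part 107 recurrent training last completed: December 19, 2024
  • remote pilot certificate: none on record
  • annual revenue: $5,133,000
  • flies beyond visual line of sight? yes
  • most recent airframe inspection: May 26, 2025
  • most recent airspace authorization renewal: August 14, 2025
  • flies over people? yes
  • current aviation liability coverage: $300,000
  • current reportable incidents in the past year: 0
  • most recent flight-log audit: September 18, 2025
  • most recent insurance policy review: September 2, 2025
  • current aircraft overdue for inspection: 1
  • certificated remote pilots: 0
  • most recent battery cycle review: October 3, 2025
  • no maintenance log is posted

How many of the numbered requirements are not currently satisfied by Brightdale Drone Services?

1. airspace authorization renewal 83 days ago vs limit 60 → not met
2. flight-log audit 48 days ago vs limit 45 → not met
3. condition 'flies over people' holds; aircraft overdue for inspection 1 > 0 → not met
4. aviation liability coverage $300,000 < $325,000 → not met
5. condition 'flies beyond visual line of sight' holds; maintenance log absent → not met
6. remote pilot certificate absent → not met
7. Part 107 recurrent training 321 days ago vs limit 270 → not met
8. insurance policy review 64 days ago vs limit 60 → not met
9. certificated remote pilots 0 < 2 → not met
10. battery cycle review 33 days ago vs limit 30 → not met
11. airframe inspection 163 days ago vs limit 120 → not met
12. reportable incidents in the past year 0 ≤ 2 → met
Not met: 11 of 12

11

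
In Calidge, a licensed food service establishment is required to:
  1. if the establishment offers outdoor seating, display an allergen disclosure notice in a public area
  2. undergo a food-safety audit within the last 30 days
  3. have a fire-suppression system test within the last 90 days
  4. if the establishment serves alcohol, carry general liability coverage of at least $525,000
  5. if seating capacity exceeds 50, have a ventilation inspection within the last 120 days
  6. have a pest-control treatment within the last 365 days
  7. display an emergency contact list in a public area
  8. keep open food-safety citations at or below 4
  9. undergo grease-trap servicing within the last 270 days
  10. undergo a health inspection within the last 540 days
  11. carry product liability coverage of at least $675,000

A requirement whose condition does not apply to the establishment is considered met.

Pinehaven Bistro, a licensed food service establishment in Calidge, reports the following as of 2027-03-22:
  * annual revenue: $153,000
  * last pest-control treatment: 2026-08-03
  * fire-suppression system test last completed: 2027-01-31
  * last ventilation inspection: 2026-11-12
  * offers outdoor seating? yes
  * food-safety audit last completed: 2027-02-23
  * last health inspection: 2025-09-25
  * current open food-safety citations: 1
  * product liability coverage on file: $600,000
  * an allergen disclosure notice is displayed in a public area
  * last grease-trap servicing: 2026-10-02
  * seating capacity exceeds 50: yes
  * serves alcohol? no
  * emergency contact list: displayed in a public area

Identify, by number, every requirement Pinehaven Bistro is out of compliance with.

1. condition 'offers outdoor seating' holds; allergen disclosure notice present → met
2. food-safety audit 27 days ago vs limit 30 → met
3. fire-suppression system test 50 days ago vs limit 90 → met
4. condition 'serves alcohol' does not hold → requirement n/a → met
5. condition 'seating capacity exceeds 50' holds; ventilation inspection 130 days ago vs limit 120 → not met
6. pest-control treatment 231 days ago vs limit 365 → met
7. emergency contact list present → met
8. open food-safety citations 1 ≤ 4 → met
9. grease-trap servicing 171 days ago vs limit 270 → met
10. health inspection 543 days ago vs limit 540 → not met
11. product liability coverage $600,000 < $675,000 → not met
Not met: 5, 10, 11

5, 10, 11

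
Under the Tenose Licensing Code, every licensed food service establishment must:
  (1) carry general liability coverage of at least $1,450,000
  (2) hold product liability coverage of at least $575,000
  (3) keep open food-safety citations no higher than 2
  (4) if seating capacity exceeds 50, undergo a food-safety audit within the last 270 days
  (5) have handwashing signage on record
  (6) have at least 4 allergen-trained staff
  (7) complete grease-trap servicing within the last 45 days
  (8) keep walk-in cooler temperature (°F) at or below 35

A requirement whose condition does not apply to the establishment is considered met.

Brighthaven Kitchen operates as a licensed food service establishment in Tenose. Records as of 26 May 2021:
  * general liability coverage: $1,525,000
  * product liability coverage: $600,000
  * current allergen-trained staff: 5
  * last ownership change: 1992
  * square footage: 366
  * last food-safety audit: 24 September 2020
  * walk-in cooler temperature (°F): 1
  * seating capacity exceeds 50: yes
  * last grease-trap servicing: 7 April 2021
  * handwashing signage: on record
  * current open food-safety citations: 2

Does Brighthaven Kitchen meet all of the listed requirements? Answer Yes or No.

1. general liability coverage $1,525,000 ≥ $1,450,000 → met
2. product liability coverage $600,000 ≥ $575,000 → met
3. open food-safety citations 2 ≤ 2 → met
4. condition 'seating capacity exceeds 50' holds; food-safety audit 244 days ago vs limit 270 → met
5. handwashing signage present → met
6. allergen-trained staff 5 ≥ 4 → met
7. grease-trap servicing 49 days ago vs limit 45 → not met
8. walk-in cooler temperature (°F) 1 ≤ 35 → met
Not met: 7

No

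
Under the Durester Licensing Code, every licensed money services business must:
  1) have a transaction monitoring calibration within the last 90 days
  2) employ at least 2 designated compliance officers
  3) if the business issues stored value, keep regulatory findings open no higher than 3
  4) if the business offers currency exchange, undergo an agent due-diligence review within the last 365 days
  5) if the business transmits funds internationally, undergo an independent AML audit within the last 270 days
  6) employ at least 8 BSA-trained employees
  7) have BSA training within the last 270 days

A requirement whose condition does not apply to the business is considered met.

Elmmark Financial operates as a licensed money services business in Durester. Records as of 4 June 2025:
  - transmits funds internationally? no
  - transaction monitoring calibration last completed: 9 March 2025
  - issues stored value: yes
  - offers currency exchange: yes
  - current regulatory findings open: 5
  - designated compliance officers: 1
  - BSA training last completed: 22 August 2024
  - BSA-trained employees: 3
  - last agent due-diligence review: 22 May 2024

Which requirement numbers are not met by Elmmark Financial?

1. transaction monitoring calibration 87 days ago vs limit 90 → met
2. designated compliance officers 1 < 2 → not met
3. condition 'issues stored value' holds; regulatory findings open 5 > 3 → not met
4. condition 'offers currency exchange' holds; agent due-diligence review 378 days ago vs limit 365 → not met
5. condition 'transmits funds internationally' does not hold → requirement n/a → met
6. BSA-trained employees 3 < 8 → not met
7. BSA training 286 days ago vs limit 270 → not met
Not met: 2, 3, 4, 6, 7

2, 3, 4, 6, 7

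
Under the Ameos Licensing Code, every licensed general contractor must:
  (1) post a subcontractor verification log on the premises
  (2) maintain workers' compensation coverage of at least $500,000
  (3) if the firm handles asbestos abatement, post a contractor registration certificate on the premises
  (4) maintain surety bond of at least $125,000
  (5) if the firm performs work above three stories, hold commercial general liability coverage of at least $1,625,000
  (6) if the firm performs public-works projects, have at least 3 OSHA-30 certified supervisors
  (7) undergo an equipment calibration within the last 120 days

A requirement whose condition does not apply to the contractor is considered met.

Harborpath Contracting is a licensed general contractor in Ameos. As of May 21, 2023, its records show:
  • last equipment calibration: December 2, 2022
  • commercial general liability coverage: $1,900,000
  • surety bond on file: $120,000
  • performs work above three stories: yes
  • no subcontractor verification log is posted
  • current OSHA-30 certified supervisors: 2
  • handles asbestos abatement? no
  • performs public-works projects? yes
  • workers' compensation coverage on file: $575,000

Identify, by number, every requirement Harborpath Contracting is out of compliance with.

1. subcontractor verification log absent → not met
2. workers' compensation coverage $575,000 ≥ $500,000 → met
3. condition 'handles asbestos abatement' does not hold → requirement n/a → met
4. surety bond $120,000 < $125,000 → not met
5. condition 'performs work above three stories' holds; commercial general liability coverage $1,900,000 ≥ $1,625,000 → met
6. condition 'performs public-works projects' holds; OSHA-30 certified supervisors 2 < 3 → not met
7. equipment calibration 170 days ago vs limit 120 → not met
Not met: 1, 4, 6, 7

1, 4, 6, 7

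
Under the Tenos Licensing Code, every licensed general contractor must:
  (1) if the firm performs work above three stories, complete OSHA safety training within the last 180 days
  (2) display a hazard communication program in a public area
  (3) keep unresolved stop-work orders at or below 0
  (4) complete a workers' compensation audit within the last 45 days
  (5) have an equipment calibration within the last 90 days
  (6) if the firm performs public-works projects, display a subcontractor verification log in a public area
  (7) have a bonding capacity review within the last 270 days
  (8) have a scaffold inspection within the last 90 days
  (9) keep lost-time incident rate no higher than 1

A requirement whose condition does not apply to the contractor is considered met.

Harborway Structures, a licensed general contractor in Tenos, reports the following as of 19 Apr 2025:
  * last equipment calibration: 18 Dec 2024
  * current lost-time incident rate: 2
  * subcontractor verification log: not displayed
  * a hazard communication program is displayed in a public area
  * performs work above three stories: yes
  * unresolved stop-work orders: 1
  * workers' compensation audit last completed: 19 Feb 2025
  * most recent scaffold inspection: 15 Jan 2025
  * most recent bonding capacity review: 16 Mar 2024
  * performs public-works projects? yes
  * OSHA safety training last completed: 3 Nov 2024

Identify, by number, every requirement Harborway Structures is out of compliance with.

3, 4, 5, 6, 7, 8, 9

1. condition 'performs work above three stories' holds; OSHA safety training 167 days ago vs limit 180 → met
2. hazard communication program present → met
3. unresolved stop-work orders 1 > 0 → not met
4. workers' compensation audit 59 days ago vs limit 45 → not met
5. equipment calibration 122 days ago vs limit 90 → not met
6. condition 'performs public-works projects' holds; subcontractor verification log absent → not met
7. bonding capacity review 399 days ago vs limit 270 → not met
8. scaffold inspection 94 days ago vs limit 90 → not met
9. lost-time incident rate 2 > 1 → not met
Not met: 3, 4, 5, 6, 7, 8, 9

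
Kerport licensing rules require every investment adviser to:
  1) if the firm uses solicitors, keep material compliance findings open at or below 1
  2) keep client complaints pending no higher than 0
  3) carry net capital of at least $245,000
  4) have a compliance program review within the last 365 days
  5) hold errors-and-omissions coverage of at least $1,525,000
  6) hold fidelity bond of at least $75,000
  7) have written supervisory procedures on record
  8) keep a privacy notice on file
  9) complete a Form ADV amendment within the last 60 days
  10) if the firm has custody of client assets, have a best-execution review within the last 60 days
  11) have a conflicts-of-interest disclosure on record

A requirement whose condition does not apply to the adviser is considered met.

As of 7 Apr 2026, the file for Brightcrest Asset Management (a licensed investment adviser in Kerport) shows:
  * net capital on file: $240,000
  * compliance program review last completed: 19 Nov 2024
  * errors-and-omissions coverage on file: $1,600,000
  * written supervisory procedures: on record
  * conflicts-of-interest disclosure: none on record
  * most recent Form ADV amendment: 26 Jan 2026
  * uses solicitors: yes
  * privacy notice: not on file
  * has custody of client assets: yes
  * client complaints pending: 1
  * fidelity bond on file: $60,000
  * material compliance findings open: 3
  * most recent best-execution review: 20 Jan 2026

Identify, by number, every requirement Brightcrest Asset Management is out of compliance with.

1, 2, 3, 4, 6, 8, 9, 10, 11

1. condition 'uses solicitors' holds; material compliance findings open 3 > 1 → not met
2. client complaints pending 1 > 0 → not met
3. net capital $240,000 < $245,000 → not met
4. compliance program review 504 days ago vs limit 365 → not met
5. errors-and-omissions coverage $1,600,000 ≥ $1,525,000 → met
6. fidelity bond $60,000 < $75,000 → not met
7. written supervisory procedures present → met
8. privacy notice absent → not met
9. Form ADV amendment 71 days ago vs limit 60 → not met
10. condition 'has custody of client assets' holds; best-execution review 77 days ago vs limit 60 → not met
11. conflicts-of-interest disclosure absent → not met
Not met: 1, 2, 3, 4, 6, 8, 9, 10, 11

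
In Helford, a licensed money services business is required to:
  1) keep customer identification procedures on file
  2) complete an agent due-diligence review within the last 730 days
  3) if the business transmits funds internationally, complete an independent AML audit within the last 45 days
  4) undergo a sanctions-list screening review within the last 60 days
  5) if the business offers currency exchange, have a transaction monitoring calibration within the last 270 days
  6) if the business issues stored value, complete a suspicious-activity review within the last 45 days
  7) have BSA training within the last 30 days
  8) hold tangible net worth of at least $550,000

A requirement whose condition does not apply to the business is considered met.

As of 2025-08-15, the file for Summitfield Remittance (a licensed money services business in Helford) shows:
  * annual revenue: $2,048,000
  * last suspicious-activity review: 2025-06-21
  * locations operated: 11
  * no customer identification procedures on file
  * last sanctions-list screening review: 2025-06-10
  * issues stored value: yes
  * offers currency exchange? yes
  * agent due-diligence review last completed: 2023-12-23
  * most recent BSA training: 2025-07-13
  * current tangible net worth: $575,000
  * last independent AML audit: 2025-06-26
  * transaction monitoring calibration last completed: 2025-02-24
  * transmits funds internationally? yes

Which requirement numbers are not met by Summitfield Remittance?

1. customer identification procedures absent → not met
2. agent due-diligence review 601 days ago vs limit 730 → met
3. condition 'transmits funds internationally' holds; independent AML audit 50 days ago vs limit 45 → not met
4. sanctions-list screening review 66 days ago vs limit 60 → not met
5. condition 'offers currency exchange' holds; transaction monitoring calibration 172 days ago vs limit 270 → met
6. condition 'issues stored value' holds; suspicious-activity review 55 days ago vs limit 45 → not met
7. BSA training 33 days ago vs limit 30 → not met
8. tangible net worth $575,000 ≥ $550,000 → met
Not met: 1, 3, 4, 6, 7

1, 3, 4, 6, 7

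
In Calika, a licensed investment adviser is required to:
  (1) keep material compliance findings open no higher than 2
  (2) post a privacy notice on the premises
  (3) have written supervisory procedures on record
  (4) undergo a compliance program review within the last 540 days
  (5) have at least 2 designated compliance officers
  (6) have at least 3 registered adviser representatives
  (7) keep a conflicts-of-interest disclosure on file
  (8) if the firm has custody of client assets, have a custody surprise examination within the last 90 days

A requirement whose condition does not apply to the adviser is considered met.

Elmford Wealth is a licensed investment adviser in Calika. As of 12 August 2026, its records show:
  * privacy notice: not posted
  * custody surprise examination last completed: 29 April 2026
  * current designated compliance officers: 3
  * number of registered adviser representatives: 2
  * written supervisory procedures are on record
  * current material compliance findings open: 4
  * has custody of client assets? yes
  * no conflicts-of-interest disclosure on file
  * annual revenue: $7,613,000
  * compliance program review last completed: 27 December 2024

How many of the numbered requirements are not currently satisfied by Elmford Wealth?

1. material compliance findings open 4 > 2 → not met
2. privacy notice absent → not met
3. written supervisory procedures present → met
4. compliance program review 593 days ago vs limit 540 → not met
5. designated compliance officers 3 ≥ 2 → met
6. registered adviser representatives 2 < 3 → not met
7. conflicts-of-interest disclosure absent → not met
8. condition 'has custody of client assets' holds; custody surprise examination 105 days ago vs limit 90 → not met
Not met: 6 of 8

6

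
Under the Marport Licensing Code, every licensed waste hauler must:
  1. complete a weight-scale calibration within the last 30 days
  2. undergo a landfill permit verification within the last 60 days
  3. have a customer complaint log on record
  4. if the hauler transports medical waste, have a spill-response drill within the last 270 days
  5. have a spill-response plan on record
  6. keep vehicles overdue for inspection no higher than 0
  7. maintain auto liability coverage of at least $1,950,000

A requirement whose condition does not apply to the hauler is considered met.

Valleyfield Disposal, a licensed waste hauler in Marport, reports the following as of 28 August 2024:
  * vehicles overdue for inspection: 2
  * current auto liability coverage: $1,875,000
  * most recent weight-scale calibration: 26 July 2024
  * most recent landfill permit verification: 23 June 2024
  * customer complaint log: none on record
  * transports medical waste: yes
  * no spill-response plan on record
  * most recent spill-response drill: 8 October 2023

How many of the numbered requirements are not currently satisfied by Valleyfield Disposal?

1. weight-scale calibration 33 days ago vs limit 30 → not met
2. landfill permit verification 66 days ago vs limit 60 → not met
3. customer complaint log absent → not met
4. condition 'transports medical waste' holds; spill-response drill 325 days ago vs limit 270 → not met
5. spill-response plan absent → not met
6. vehicles overdue for inspection 2 > 0 → not met
7. auto liability coverage $1,875,000 < $1,950,000 → not met
Not met: 7 of 7

7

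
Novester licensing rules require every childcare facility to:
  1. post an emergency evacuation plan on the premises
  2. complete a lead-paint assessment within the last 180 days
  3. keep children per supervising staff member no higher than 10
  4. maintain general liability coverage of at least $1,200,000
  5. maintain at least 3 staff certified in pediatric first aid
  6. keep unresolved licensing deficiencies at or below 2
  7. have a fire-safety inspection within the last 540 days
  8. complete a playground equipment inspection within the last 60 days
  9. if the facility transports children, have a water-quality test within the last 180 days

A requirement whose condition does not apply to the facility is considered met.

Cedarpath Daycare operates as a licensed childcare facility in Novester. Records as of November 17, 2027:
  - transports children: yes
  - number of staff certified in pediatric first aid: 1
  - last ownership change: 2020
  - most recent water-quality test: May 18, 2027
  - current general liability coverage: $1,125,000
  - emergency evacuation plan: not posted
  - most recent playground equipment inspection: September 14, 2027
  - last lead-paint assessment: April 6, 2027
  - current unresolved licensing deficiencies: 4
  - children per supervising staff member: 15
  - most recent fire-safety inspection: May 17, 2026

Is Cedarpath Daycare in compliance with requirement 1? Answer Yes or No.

No

1. emergency evacuation plan absent → not met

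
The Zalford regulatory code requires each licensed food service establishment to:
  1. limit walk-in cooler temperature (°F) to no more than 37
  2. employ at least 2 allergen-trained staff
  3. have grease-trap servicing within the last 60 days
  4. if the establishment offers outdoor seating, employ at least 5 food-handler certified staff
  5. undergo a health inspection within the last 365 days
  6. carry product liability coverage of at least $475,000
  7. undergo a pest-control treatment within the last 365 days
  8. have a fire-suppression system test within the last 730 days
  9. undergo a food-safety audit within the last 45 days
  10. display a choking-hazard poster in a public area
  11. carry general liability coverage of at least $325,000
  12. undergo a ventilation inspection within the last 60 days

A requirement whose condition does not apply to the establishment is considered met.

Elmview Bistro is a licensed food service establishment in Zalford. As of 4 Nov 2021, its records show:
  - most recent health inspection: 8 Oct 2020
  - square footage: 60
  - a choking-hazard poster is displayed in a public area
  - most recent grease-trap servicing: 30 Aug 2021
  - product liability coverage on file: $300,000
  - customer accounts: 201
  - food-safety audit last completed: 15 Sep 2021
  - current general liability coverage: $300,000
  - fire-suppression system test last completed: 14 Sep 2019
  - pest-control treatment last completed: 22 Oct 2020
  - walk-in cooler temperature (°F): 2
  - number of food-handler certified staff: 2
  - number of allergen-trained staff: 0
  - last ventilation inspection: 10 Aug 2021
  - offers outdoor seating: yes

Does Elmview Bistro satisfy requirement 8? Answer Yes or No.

No

8. fire-suppression system test 782 days ago vs limit 730 → not met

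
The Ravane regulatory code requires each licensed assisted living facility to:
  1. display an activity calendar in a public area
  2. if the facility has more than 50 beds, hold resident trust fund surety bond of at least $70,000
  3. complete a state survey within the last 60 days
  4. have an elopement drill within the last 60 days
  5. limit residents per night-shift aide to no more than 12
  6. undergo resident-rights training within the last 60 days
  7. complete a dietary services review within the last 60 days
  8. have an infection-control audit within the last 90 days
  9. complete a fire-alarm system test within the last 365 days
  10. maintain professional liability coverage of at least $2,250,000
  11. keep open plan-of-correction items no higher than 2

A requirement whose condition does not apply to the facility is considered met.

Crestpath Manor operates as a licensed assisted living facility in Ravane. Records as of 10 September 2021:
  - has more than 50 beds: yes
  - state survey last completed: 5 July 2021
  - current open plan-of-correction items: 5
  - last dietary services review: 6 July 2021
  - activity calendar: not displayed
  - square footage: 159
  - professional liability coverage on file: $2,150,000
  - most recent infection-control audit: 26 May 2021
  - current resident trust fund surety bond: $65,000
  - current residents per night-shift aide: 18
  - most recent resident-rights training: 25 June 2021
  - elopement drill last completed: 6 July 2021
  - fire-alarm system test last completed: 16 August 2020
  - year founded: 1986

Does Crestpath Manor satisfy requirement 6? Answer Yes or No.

No

6. resident-rights training 77 days ago vs limit 60 → not met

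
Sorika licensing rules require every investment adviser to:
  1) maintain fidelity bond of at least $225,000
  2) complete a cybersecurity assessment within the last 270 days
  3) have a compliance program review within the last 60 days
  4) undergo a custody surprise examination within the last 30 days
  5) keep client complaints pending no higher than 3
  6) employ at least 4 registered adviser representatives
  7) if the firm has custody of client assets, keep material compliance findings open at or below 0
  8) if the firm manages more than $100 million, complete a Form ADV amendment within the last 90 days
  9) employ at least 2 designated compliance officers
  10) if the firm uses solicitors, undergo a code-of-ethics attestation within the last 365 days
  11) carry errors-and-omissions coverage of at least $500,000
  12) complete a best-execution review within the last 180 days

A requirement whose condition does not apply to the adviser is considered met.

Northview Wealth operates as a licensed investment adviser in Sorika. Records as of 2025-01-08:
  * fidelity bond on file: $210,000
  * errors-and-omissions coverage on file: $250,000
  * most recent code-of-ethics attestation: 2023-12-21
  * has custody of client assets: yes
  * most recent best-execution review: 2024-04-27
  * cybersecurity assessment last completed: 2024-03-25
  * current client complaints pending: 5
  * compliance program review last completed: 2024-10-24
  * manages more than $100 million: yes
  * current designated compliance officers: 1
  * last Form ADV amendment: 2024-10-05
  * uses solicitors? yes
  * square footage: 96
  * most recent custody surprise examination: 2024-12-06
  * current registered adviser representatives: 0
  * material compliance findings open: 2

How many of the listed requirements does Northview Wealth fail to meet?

1. fidelity bond $210,000 < $225,000 → not met
2. cybersecurity assessment 289 days ago vs limit 270 → not met
3. compliance program review 76 days ago vs limit 60 → not met
4. custody surprise examination 33 days ago vs limit 30 → not met
5. client complaints pending 5 > 3 → not met
6. registered adviser representatives 0 < 4 → not met
7. condition 'has custody of client assets' holds; material compliance findings open 2 > 0 → not met
8. condition 'manages more than $100 million' holds; Form ADV amendment 95 days ago vs limit 90 → not met
9. designated compliance officers 1 < 2 → not met
10. condition 'uses solicitors' holds; code-of-ethics attestation 384 days ago vs limit 365 → not met
11. errors-and-omissions coverage $250,000 < $500,000 → not met
12. best-execution review 256 days ago vs limit 180 → not met
Not met: 12 of 12

12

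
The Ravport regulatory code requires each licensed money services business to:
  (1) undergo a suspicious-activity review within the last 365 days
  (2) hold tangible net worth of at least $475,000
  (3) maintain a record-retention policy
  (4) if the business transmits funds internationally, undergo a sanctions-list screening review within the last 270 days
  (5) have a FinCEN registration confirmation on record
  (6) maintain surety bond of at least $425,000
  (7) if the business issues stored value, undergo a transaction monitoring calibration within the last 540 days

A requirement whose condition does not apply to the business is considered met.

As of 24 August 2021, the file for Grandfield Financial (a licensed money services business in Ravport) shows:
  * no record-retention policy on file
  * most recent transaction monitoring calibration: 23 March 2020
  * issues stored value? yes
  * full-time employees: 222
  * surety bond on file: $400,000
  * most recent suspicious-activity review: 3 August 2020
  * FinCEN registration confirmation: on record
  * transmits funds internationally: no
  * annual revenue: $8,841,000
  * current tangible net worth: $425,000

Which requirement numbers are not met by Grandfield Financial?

1. suspicious-activity review 386 days ago vs limit 365 → not met
2. tangible net worth $425,000 < $475,000 → not met
3. record-retention policy absent → not met
4. condition 'transmits funds internationally' does not hold → requirement n/a → met
5. FinCEN registration confirmation present → met
6. surety bond $400,000 < $425,000 → not met
7. condition 'issues stored value' holds; transaction monitoring calibration 519 days ago vs limit 540 → met
Not met: 1, 2, 3, 6

1, 2, 3, 6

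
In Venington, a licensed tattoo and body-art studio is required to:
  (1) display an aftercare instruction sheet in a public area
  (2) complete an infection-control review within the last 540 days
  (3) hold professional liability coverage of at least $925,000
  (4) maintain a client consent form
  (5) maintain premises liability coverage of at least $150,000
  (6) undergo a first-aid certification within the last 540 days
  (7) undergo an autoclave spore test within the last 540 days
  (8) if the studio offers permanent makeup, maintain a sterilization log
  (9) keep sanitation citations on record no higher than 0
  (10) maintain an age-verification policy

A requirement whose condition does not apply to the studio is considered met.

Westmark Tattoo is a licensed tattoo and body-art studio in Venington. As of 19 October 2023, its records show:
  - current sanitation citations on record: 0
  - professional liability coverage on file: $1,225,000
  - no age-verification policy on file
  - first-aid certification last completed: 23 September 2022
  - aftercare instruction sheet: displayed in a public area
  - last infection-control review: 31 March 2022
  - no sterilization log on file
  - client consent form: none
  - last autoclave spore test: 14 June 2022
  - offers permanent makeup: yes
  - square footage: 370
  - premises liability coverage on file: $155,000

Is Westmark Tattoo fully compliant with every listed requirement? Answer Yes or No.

1. aftercare instruction sheet present → met
2. infection-control review 567 days ago vs limit 540 → not met
3. professional liability coverage $1,225,000 ≥ $925,000 → met
4. client consent form absent → not met
5. premises liability coverage $155,000 ≥ $150,000 → met
6. first-aid certification 391 days ago vs limit 540 → met
7. autoclave spore test 492 days ago vs limit 540 → met
8. condition 'offers permanent makeup' holds; sterilization log absent → not met
9. sanitation citations on record 0 ≤ 0 → met
10. age-verification policy absent → not met
Not met: 2, 4, 8, 10

No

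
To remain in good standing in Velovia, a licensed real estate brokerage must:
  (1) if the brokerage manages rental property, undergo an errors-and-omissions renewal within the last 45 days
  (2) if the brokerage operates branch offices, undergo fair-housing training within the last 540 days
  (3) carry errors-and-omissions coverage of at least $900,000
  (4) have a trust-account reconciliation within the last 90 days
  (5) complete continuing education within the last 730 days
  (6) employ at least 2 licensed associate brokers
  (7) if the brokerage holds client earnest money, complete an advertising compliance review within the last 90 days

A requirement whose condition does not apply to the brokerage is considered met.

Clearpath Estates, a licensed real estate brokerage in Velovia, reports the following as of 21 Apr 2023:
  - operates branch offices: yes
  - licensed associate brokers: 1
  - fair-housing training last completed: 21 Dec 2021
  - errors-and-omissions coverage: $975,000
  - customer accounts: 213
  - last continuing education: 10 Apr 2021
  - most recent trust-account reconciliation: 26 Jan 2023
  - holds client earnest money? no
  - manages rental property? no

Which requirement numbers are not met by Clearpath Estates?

1. condition 'manages rental property' does not hold → requirement n/a → met
2. condition 'operates branch offices' holds; fair-housing training 486 days ago vs limit 540 → met
3. errors-and-omissions coverage $975,000 ≥ $900,000 → met
4. trust-account reconciliation 85 days ago vs limit 90 → met
5. continuing education 741 days ago vs limit 730 → not met
6. licensed associate brokers 1 < 2 → not met
7. condition 'holds client earnest money' does not hold → requirement n/a → met
Not met: 5, 6

5, 6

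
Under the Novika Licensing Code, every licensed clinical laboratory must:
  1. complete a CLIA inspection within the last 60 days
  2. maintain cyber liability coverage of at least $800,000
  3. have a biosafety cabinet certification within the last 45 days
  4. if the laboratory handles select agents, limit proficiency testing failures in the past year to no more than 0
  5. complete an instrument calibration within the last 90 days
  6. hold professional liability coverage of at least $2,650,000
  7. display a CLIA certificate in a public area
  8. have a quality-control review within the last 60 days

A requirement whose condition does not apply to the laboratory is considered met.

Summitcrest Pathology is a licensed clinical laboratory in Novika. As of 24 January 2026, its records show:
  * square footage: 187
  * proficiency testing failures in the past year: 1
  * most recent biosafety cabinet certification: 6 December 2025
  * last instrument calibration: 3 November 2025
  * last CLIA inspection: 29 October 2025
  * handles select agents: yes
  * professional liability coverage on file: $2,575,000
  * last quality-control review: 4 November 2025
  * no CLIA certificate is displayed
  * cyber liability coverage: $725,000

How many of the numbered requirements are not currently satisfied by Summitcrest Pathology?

1. CLIA inspection 87 days ago vs limit 60 → not met
2. cyber liability coverage $725,000 < $800,000 → not met
3. biosafety cabinet certification 49 days ago vs limit 45 → not met
4. condition 'handles select agents' holds; proficiency testing failures in the past year 1 > 0 → not met
5. instrument calibration 82 days ago vs limit 90 → met
6. professional liability coverage $2,575,000 < $2,650,000 → not met
7. CLIA certificate absent → not met
8. quality-control review 81 days ago vs limit 60 → not met
Not met: 7 of 8

7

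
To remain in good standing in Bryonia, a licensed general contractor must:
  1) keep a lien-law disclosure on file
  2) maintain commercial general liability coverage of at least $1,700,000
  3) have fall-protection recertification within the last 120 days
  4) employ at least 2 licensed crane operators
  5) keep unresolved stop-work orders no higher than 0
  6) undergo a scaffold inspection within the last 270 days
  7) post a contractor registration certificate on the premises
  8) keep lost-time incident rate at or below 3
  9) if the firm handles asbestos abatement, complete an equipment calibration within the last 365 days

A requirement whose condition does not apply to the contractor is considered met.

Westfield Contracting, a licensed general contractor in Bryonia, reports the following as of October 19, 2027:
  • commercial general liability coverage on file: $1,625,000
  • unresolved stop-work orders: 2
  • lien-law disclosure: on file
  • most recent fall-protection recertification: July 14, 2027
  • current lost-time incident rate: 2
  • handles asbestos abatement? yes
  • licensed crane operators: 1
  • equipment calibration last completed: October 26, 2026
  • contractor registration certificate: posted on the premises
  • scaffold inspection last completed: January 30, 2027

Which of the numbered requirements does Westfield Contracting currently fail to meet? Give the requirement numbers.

2, 4, 5

1. lien-law disclosure present → met
2. commercial general liability coverage $1,625,000 < $1,700,000 → not met
3. fall-protection recertification 97 days ago vs limit 120 → met
4. licensed crane operators 1 < 2 → not met
5. unresolved stop-work orders 2 > 0 → not met
6. scaffold inspection 262 days ago vs limit 270 → met
7. contractor registration certificate present → met
8. lost-time incident rate 2 ≤ 3 → met
9. condition 'handles asbestos abatement' holds; equipment calibration 358 days ago vs limit 365 → met
Not met: 2, 4, 5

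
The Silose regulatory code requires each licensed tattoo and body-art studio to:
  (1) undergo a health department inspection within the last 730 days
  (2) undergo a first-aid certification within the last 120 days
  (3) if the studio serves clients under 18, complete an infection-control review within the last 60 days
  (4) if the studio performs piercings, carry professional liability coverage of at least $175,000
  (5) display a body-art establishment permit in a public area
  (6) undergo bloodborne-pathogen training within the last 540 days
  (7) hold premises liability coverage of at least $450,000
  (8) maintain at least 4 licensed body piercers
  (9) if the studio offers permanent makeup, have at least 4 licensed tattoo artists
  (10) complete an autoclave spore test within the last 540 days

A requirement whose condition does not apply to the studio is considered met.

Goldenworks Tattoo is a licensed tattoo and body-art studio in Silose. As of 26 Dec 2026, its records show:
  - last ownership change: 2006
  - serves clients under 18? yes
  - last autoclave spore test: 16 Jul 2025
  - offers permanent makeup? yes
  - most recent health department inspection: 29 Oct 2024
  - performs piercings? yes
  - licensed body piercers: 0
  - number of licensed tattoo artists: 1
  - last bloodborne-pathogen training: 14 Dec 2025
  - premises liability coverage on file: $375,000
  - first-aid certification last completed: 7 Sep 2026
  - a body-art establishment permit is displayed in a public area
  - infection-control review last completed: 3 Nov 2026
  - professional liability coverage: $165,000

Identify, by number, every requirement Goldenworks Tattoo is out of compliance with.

1, 4, 7, 8, 9

1. health department inspection 788 days ago vs limit 730 → not met
2. first-aid certification 110 days ago vs limit 120 → met
3. condition 'serves clients under 18' holds; infection-control review 53 days ago vs limit 60 → met
4. condition 'performs piercings' holds; professional liability coverage $165,000 < $175,000 → not met
5. body-art establishment permit present → met
6. bloodborne-pathogen training 377 days ago vs limit 540 → met
7. premises liability coverage $375,000 < $450,000 → not met
8. licensed body piercers 0 < 4 → not met
9. condition 'offers permanent makeup' holds; licensed tattoo artists 1 < 4 → not met
10. autoclave spore test 528 days ago vs limit 540 → met
Not met: 1, 4, 7, 8, 9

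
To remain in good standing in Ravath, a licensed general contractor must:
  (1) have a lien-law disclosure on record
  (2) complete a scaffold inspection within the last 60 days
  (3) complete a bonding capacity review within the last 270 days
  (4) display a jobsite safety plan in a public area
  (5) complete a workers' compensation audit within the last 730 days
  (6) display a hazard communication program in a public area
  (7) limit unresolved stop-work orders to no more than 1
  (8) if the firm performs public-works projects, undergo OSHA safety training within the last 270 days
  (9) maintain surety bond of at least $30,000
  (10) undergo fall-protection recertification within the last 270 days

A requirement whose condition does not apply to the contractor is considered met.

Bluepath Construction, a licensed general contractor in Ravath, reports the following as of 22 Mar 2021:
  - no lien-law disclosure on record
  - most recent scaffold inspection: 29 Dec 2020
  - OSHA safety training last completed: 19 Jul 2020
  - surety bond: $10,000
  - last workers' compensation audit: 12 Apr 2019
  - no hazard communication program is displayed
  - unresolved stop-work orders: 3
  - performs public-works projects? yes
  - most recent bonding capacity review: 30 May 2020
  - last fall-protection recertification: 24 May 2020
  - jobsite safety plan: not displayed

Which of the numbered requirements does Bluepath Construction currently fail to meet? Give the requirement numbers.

1, 2, 3, 4, 6, 7, 9, 10

1. lien-law disclosure absent → not met
2. scaffold inspection 83 days ago vs limit 60 → not met
3. bonding capacity review 296 days ago vs limit 270 → not met
4. jobsite safety plan absent → not met
5. workers' compensation audit 710 days ago vs limit 730 → met
6. hazard communication program absent → not met
7. unresolved stop-work orders 3 > 1 → not met
8. condition 'performs public-works projects' holds; OSHA safety training 246 days ago vs limit 270 → met
9. surety bond $10,000 < $30,000 → not met
10. fall-protection recertification 302 days ago vs limit 270 → not met
Not met: 1, 2, 3, 4, 6, 7, 9, 10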